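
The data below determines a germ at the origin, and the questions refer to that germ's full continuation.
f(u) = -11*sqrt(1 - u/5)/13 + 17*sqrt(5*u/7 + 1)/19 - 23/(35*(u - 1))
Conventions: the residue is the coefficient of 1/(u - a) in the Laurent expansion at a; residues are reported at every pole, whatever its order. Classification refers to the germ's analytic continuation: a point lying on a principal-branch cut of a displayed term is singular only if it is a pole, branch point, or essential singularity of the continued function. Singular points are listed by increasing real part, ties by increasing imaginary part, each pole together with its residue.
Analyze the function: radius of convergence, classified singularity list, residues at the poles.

Radius of convergence at 0: 1.
At -7/5: an algebraic (square-root) branch point.
At 1: a pole of order 1; residue -23/35.
At 5: an algebraic (square-root) branch point.

Denominator factor (u - 1): pole of order 1 at 1, modulus 1.
Branch term (-11/13)*sqrt(1 - u/(5)): its argument vanishes at u = 5, a square-root branch point, modulus 5.
Branch term (17/19)*sqrt(1 - u/(-7/5)): its argument vanishes at u = -7/5, a square-root branch point, modulus 7/5.
The radius of convergence is the smallest modulus among the singular points: 1.
The branch terms are analytic at 1 and contribute nothing to the residue; only the rational part matters.
At the order-1 pole 1 set g(u) = (u - (1))*(rational part) = -23/35.
Simple pole: residue = g(a) at a = 1, which is -23/35.
List the singular points by increasing real part (a conjugate pair: the negative imaginary part first).


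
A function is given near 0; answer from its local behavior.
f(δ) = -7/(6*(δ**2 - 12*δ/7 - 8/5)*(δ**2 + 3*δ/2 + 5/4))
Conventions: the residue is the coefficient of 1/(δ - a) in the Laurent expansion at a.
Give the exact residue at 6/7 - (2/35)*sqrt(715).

The residue is 12250/47667 + (448595/40898286)*sqrt(715).

The factor δ**2 - 12*δ/7 - 8/5 splits as (δ - a)(δ - a') with a = 6/7 - (2/35)*sqrt(715), a' = 6/7 + (2/35)*sqrt(715). At the order-1 pole a set g(δ) = (δ - a)*f(δ) = [-7/(6*(δ**2 + 3*δ/2 + 5/4))] / (δ - a').
Simple pole: residue = g(a) at a = 6/7 - (2/35)*sqrt(715), which is 12250/47667 + (448595/40898286)*sqrt(715).


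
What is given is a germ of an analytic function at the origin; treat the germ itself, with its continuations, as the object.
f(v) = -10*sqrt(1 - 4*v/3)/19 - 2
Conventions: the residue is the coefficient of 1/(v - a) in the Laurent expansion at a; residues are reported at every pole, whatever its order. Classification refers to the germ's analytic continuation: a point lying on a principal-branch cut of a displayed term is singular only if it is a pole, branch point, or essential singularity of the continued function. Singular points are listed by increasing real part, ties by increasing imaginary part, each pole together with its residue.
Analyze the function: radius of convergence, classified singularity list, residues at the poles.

Branch term (-10/19)*sqrt(1 - v/(3/4)): its argument vanishes at v = 3/4, a square-root branch point, modulus 3/4.
The radius of convergence is the smallest modulus among the singular points: 3/4.

Radius of convergence at 0: 3/4.
At 3/4: an algebraic (square-root) branch point.


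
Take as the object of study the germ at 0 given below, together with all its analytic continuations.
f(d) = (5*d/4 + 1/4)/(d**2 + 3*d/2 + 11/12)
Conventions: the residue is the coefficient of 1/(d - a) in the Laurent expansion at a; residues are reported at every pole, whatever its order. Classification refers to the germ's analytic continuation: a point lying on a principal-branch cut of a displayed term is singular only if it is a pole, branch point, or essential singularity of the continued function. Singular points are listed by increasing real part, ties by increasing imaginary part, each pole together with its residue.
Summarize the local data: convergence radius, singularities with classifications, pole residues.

Denominator factor (d**2 + 3*d/2 + 11/12): discriminant -17/12, complex-conjugate roots (-3/4) + ((1/12)*sqrt(51))*i and (-3/4) - ((1/12)*sqrt(51))*i; poles of order 1, moduli (1/6)*sqrt(33) and (1/6)*sqrt(33).
The radius of convergence is the smallest modulus among the singular points: (1/6)*sqrt(33).
The factor d**2 + 3*d/2 + 11/12 splits as (d - a)(d - a') with a = (-3/4) - ((1/12)*sqrt(51))*i, a' = (-3/4) + ((1/12)*sqrt(51))*i. At the order-1 pole a set g(d) = (d - a)*f(d) = [5*d/4 + 1/4] / (d - a').
Simple pole: residue = g(a) at a = (-3/4) - ((1/12)*sqrt(51))*i, which is (5/8) - ((11/136)*sqrt(51))*i.
The factor d**2 + 3*d/2 + 11/12 splits as (d - a)(d - a') with a = (-3/4) + ((1/12)*sqrt(51))*i, a' = (-3/4) - ((1/12)*sqrt(51))*i. At the order-1 pole a set g(d) = (d - a)*f(d) = [5*d/4 + 1/4] / (d - a').
Simple pole: residue = g(a) at a = (-3/4) + ((1/12)*sqrt(51))*i, which is (5/8) + ((11/136)*sqrt(51))*i.
List the singular points by increasing real part (a conjugate pair: the negative imaginary part first).

Radius of convergence at 0: (1/6)*sqrt(33).
At (-3/4) - ((1/12)*sqrt(51))*i: a pole of order 1; residue (5/8) - ((11/136)*sqrt(51))*i.
At (-3/4) + ((1/12)*sqrt(51))*i: a pole of order 1; residue (5/8) + ((11/136)*sqrt(51))*i.


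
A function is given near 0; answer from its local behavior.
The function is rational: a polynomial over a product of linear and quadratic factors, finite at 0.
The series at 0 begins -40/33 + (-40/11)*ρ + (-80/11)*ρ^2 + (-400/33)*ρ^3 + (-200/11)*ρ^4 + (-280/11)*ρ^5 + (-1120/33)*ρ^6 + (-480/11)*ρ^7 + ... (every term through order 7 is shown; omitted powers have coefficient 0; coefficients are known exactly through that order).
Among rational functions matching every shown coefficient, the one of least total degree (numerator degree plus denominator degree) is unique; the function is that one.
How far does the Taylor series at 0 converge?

The radius of convergence is 1.

No rational of total degree below 3 reproduces all 8 coefficients; solving the [0/3] Pade equations on them gives f(ρ) = 40/(33*(ρ - 1)**3), whose expansion matches every shown term.
Denominator factor (ρ - 1)^3: pole of order 3 at 1, modulus 1.
The radius of convergence is the smallest modulus among the singular points: 1.


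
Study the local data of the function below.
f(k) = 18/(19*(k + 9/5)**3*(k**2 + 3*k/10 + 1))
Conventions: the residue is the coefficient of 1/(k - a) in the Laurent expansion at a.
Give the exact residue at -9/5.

The residue is 129420/962407.

At the order-3 pole -9/5 set g(k) = (k - (-9/5))^3*f(k) = 18/(19*(k**2 + 3*k/10 + 1)).
Order-3 pole: residue = g''(a)/2; g''(-9/5) = 258840/962407, so the residue is 129420/962407.


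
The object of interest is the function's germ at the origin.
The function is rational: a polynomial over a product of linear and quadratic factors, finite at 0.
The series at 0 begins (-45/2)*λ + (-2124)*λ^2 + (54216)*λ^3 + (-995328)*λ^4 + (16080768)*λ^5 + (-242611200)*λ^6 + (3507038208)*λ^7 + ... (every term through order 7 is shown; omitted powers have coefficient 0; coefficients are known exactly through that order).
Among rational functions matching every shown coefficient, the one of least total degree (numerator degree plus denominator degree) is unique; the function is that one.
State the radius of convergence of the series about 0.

No rational of total degree below 4 reproduces all 8 coefficients; solving the [2/2] Pade equations on them gives f(λ) = (-37*λ**2/2 - 5*λ/32)/(λ + 1/12)**2, whose expansion matches every shown term.
Denominator factor (λ + 1/12)^2: pole of order 2 at -1/12, modulus 1/12.
The radius of convergence is the smallest modulus among the singular points: 1/12.

The radius of convergence is 1/12.


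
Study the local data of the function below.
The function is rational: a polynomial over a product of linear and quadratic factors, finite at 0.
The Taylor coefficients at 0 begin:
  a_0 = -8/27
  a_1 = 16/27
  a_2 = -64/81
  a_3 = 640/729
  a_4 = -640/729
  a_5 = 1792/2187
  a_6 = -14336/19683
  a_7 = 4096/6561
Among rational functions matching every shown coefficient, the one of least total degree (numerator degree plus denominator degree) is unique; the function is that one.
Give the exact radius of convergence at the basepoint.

The radius of convergence is 3/2.

No rational of total degree below 3 reproduces all 8 coefficients; solving the [0/3] Pade equations on them gives f(h) = -1/(h + 3/2)**3, whose expansion matches every shown term.
Denominator factor (h + 3/2)^3: pole of order 3 at -3/2, modulus 3/2.
The radius of convergence is the smallest modulus among the singular points: 3/2.


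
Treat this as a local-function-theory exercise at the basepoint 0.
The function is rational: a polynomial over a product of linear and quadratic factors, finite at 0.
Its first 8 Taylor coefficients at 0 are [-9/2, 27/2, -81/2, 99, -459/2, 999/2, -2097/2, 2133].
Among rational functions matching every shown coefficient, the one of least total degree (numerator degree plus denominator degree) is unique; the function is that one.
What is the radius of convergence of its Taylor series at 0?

No rational of total degree below 6 reproduces all 8 coefficients; solving the [0/6] Pade equations on them gives f(ω) = 9/(2*(ω**2 - ω - 1)**3), whose expansion matches every shown term.
Denominator factor (ω**2 - ω - 1)^3: discriminant 5, real irrational roots 1/2 + (1/2)*sqrt(5) and 1/2 - (1/2)*sqrt(5); poles of order 3, moduli 1/2 + (1/2)*sqrt(5) and -1/2 + (1/2)*sqrt(5).
The radius of convergence is the smallest modulus among the singular points: -1/2 + (1/2)*sqrt(5).

The radius of convergence is -1/2 + (1/2)*sqrt(5).


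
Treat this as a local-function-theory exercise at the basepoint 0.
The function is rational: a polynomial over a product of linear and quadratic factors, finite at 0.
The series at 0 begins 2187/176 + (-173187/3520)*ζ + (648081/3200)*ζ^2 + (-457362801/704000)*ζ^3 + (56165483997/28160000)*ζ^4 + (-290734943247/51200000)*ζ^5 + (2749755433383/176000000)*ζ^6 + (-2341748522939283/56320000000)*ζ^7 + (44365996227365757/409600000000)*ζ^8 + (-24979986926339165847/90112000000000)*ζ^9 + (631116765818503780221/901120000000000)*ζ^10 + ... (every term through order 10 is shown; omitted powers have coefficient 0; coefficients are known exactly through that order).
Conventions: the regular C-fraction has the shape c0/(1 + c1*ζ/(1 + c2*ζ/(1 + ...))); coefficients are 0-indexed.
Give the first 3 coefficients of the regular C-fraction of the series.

Taylor coefficients (read off): a_0 = 2187/176, a_1 = -173187/3520, a_2 = 648081/3200.
c0 = a_0 = 2187/176. Peel one level at a time: if S = 1 + c*ζ/S' with S'(0) = 1, then c is the ζ-coefficient of S and S' = c*ζ/(S - 1).
S_1 = c0/f = 1 + (19243/4860)*ζ + (-2933413/4723920)*ζ^2 + ...; c1 = 19243/4860.
S_2 = c1*ζ/(S_1 - 1) = 1 + (419059/2672028)*ζ + ...; c2 = 419059/2672028.

The regular C-fraction coefficients are [2187/176, 19243/4860, 419059/2672028].


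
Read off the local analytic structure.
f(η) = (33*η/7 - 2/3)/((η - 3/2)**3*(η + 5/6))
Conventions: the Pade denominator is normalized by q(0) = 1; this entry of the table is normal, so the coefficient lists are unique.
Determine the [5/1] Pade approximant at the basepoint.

Taylor coefficients needed (expand at 0): a_0 = 32/135, a_1 = -7024/4725, a_2 = -66368/70875, a_3 = -8432128/3189375, a_4 = -17407232/15946875, a_5 = -102552832/34171875, a_6 = -694147072/1537734375.
Write the denominator as Q(η) = 1 + q1*η. Requiring Q*f - P = O(η^7) with deg P <= 5 kills the coefficients of η^6..η^6 in Q*f:
  η^6: a_6 + q1*a_5 = 0, i.e. -694147072/1537734375 + (-102552832/34171875)*q1 = 0.
Solving this linear system: q1 = -2711512/18026865.
The numerator is Q*f truncated at degree 5: P0 = a_0 = 32/135; P1 = a_1 + q1*a_0 = -5186303728/3407077485; P2 = a_2 + q1*a_1 = -2428592192/3407077485; P3 = a_3 + q1*a_2 = -25583420416/10221232455; P4 = a_4 + q1*a_3 = -12766639360/18398218419; P5 = a_5 + q1*a_4 = -260969464064/91991092095.

The Pade approximant has numerator coefficients [32/135, -5186303728/3407077485, -2428592192/3407077485, -25583420416/10221232455, -12766639360/18398218419, -260969464064/91991092095]; denominator coefficients [1, -2711512/18026865].


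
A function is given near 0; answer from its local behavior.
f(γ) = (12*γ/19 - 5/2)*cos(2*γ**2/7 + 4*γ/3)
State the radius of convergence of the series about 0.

The factor cos(2*γ**2/7 + 4*γ/3) is entire and contributes no finite singular point.
The polynomial part has no poles.
No finite singular points: the Taylor series at 0 converges everywhere.

The radius of convergence is infinite.


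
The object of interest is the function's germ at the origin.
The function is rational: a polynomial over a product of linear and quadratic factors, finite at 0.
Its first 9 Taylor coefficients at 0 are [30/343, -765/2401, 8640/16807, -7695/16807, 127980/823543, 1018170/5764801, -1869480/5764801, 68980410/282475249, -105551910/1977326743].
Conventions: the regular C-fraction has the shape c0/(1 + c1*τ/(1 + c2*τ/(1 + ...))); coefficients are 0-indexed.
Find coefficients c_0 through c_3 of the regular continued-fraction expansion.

The regular C-fraction coefficients are [30/343, 51/14, -69/34, 11010/19159].

Taylor coefficients (read off): a_0 = 30/343, a_1 = -765/2401, a_2 = 8640/16807, a_3 = -7695/16807.
c0 = a_0 = 30/343. Peel one level at a time: if S = 1 + c*τ/S' with S'(0) = 1, then c is the τ-coefficient of S and S' = c*τ/(S - 1).
S_1 = c0/f = 1 + (51/14)*τ + (207/28)*τ^2 + ...; c1 = 51/14.
S_2 = c1*τ/(S_1 - 1) = 1 + (-69/34)*τ + (16515/14161)*τ^2 + ...; c2 = -69/34.
S_3 = c2*τ/(S_2 - 1) = 1 + (11010/19159)*τ + ...; c3 = 11010/19159.


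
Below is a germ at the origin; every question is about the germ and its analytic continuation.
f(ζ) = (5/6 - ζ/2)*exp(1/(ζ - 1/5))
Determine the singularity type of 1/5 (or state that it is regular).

The point is an essential singularity.

The exponent 1/(ζ - (1/5)) has a pole at 1/5, so exp(1/(ζ - (1/5))) takes every nonzero value near it: an essential singularity (not a pole of any order).


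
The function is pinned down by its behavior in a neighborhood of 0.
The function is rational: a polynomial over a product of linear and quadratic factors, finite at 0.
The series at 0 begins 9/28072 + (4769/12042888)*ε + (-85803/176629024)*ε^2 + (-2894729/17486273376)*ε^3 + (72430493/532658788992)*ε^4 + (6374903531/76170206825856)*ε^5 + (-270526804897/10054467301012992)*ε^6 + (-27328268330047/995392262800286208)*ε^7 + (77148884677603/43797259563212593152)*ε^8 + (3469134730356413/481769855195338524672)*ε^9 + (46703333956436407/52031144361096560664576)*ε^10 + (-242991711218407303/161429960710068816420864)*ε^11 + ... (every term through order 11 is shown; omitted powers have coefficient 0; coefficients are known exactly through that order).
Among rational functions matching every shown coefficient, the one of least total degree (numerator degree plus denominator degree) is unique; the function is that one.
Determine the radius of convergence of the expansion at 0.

The radius of convergence is sqrt(6).

No rational of total degree below 10 reproduces all 12 coefficients; solving the [2/8] Pade equations on them gives f(ε) = (-ε**2 + 31*ε/26 + 27/29)/((ε + 11/3)**2*(ε**2 - ε + 6)**3), whose expansion matches every shown term.
Denominator factor (ε**2 - ε + 6)^3: discriminant -23, complex-conjugate roots (1/2) + ((1/2)*sqrt(23))*i and (1/2) - ((1/2)*sqrt(23))*i; poles of order 3, moduli sqrt(6) and sqrt(6).
Denominator factor (ε + 11/3)^2: pole of order 2 at -11/3, modulus 11/3.
The radius of convergence is the smallest modulus among the singular points: sqrt(6).


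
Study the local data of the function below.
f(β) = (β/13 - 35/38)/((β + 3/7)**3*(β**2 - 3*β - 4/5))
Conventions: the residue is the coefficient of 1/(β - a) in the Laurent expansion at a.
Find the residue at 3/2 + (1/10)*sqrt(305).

The factor β**2 - 3*β - 4/5 splits as (β - a)(β - a') with a = 3/2 + (1/10)*sqrt(305), a' = 3/2 - (1/10)*sqrt(305). At the order-1 pole a set g(β) = (β - a)*f(β) = [(β/13 - 35/38)/(β + 3/7)**3] / (β - a').
Simple pole: residue = g(a) at a = 3/2 + (1/10)*sqrt(305), which is 97030884125/4358012672 - (338973253745/265838772992)*sqrt(305).

The residue is 97030884125/4358012672 - (338973253745/265838772992)*sqrt(305).


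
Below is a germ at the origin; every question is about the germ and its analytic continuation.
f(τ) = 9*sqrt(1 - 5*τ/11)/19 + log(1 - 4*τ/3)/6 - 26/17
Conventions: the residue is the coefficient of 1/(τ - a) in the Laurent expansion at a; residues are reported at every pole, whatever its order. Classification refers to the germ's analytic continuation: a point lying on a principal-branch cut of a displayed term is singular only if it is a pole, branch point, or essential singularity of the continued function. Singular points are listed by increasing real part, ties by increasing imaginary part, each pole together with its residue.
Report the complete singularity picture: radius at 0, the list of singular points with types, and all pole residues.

Branch term (9/19)*sqrt(1 - τ/(11/5)): its argument vanishes at τ = 11/5, a square-root branch point, modulus 11/5.
Branch term (1/6)*log(1 - τ/(3/4)): its argument vanishes at τ = 3/4, a logarithmic branch point, modulus 3/4.
The radius of convergence is the smallest modulus among the singular points: 3/4.
List the singular points by increasing real part (a conjugate pair: the negative imaginary part first).

Radius of convergence at 0: 3/4.
At 3/4: a logarithmic branch point.
At 11/5: an algebraic (square-root) branch point.


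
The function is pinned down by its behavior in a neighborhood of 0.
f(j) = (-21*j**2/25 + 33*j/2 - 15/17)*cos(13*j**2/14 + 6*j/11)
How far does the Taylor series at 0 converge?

The factor cos(13*j**2/14 + 6*j/11) is entire and contributes no finite singular point.
The polynomial part has no poles.
No finite singular points: the Taylor series at 0 converges everywhere.

The radius of convergence is infinite.


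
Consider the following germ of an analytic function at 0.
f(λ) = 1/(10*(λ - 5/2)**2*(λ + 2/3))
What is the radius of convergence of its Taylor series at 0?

The radius of convergence is 2/3.

Denominator factor (λ - 5/2)^2: pole of order 2 at 5/2, modulus 5/2.
Denominator factor (λ + 2/3): pole of order 1 at -2/3, modulus 2/3.
The radius of convergence is the smallest modulus among the singular points: 2/3.


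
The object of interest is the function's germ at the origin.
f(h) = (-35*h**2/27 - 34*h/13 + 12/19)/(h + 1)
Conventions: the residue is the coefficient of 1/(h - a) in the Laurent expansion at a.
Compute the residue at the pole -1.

At the order-1 pole -1 set g(h) = (h - (-1))*f(h) = -35*h**2/27 - 34*h/13 + 12/19.
Simple pole: residue = g(a) at a = -1, which is 13009/6669.

The residue is 13009/6669.


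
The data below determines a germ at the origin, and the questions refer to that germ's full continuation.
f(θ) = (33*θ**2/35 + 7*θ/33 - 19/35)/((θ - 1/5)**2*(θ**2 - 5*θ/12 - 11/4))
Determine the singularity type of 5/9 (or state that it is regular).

Denominator factors: θ - 1/5 = 16/45 at θ = 5/9; θ**2 - 5*θ/12 - 11/4 = -433/162 at θ = 5/9 — none vanishes.
So the germ continues analytically to 5/9.

The point is a regular point.


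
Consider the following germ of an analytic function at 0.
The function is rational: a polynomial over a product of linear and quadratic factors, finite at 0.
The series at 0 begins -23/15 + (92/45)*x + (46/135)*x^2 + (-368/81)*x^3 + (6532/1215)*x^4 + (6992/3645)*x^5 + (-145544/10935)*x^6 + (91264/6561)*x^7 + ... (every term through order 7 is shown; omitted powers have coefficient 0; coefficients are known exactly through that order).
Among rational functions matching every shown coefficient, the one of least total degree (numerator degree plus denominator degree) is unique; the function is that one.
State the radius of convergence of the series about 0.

No rational of total degree below 2 reproduces all 8 coefficients; solving the [0/2] Pade equations on them gives f(x) = -23/(30*(x**2 + 2*x/3 + 1/2)), whose expansion matches every shown term.
Denominator factor (x**2 + 2*x/3 + 1/2): discriminant -14/9, complex-conjugate roots (-1/3) + ((1/6)*sqrt(14))*i and (-1/3) - ((1/6)*sqrt(14))*i; poles of order 1, moduli (1/2)*sqrt(2) and (1/2)*sqrt(2).
The radius of convergence is the smallest modulus among the singular points: (1/2)*sqrt(2).

The radius of convergence is (1/2)*sqrt(2).


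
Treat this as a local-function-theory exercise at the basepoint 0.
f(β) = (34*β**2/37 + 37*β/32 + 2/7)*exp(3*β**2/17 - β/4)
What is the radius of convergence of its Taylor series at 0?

The radius of convergence is infinite.

The factor exp(3*β**2/17 - β/4) is entire and contributes no finite singular point.
The polynomial part has no poles.
No finite singular points: the Taylor series at 0 converges everywhere.


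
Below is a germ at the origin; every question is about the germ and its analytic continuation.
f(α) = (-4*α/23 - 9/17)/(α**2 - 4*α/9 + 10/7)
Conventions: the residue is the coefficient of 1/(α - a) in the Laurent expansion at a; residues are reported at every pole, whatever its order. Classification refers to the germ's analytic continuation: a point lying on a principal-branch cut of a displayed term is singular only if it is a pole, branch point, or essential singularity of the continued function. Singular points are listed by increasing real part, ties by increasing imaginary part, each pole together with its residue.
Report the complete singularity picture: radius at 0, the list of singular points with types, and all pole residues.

Radius of convergence at 0: (1/7)*sqrt(70).
At (2/9) - ((1/63)*sqrt(5474))*i: a pole of order 1; residue (-2/23) - ((1999/611524)*sqrt(5474))*i.
At (2/9) + ((1/63)*sqrt(5474))*i: a pole of order 1; residue (-2/23) + ((1999/611524)*sqrt(5474))*i.

Denominator factor (α**2 - 4*α/9 + 10/7): discriminant -3128/567, complex-conjugate roots (2/9) + ((1/63)*sqrt(5474))*i and (2/9) - ((1/63)*sqrt(5474))*i; poles of order 1, moduli (1/7)*sqrt(70) and (1/7)*sqrt(70).
The radius of convergence is the smallest modulus among the singular points: (1/7)*sqrt(70).
The factor α**2 - 4*α/9 + 10/7 splits as (α - a)(α - a') with a = (2/9) - ((1/63)*sqrt(5474))*i, a' = (2/9) + ((1/63)*sqrt(5474))*i. At the order-1 pole a set g(α) = (α - a)*f(α) = [-4*α/23 - 9/17] / (α - a').
Simple pole: residue = g(a) at a = (2/9) - ((1/63)*sqrt(5474))*i, which is (-2/23) - ((1999/611524)*sqrt(5474))*i.
The factor α**2 - 4*α/9 + 10/7 splits as (α - a)(α - a') with a = (2/9) + ((1/63)*sqrt(5474))*i, a' = (2/9) - ((1/63)*sqrt(5474))*i. At the order-1 pole a set g(α) = (α - a)*f(α) = [-4*α/23 - 9/17] / (α - a').
Simple pole: residue = g(a) at a = (2/9) + ((1/63)*sqrt(5474))*i, which is (-2/23) + ((1999/611524)*sqrt(5474))*i.
List the singular points by increasing real part (a conjugate pair: the negative imaginary part first).


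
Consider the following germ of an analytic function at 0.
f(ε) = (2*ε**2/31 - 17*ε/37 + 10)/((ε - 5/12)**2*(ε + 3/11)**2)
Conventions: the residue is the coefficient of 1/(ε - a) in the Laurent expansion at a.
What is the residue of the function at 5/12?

At the order-2 pole 5/12 set g(ε) = (ε - (5/12))^2*f(ε) = (2*ε**2/31 - 17*ε/37 + 10)/(ε + 3/11)**2.
Order-2 pole: residue = g'(a); g'(5/12) = -52548118128/864345937, so the residue is -52548118128/864345937.

The residue is -52548118128/864345937.


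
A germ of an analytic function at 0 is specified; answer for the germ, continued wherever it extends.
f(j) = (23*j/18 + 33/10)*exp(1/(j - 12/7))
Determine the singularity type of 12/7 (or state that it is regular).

The exponent 1/(j - (12/7)) has a pole at 12/7, so exp(1/(j - (12/7))) takes every nonzero value near it: an essential singularity (not a pole of any order).

The point is an essential singularity.


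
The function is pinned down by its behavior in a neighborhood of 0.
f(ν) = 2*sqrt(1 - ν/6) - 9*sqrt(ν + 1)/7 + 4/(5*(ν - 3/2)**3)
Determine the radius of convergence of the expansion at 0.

Denominator factor (ν - 3/2)^3: pole of order 3 at 3/2, modulus 3/2.
Branch term (-9/7)*sqrt(1 - ν/(-1)): its argument vanishes at ν = -1, a square-root branch point, modulus 1.
Branch term (2)*sqrt(1 - ν/(6)): its argument vanishes at ν = 6, a square-root branch point, modulus 6.
The radius of convergence is the smallest modulus among the singular points: 1.

The radius of convergence is 1.


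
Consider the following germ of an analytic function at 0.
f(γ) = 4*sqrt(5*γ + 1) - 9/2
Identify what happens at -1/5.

The point is an algebraic (square-root) branch point.

The term (4)*sqrt(1 - γ/(-1/5)) has argument 1 - -1/5/(-1/5) = 0 at -1/5: a square-root (algebraic, two-sheeted) branch point; the remaining terms are analytic or single-valued there.


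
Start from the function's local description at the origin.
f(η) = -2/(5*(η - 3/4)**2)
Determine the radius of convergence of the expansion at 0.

The radius of convergence is 3/4.

Denominator factor (η - 3/4)^2: pole of order 2 at 3/4, modulus 3/4.
The radius of convergence is the smallest modulus among the singular points: 3/4.


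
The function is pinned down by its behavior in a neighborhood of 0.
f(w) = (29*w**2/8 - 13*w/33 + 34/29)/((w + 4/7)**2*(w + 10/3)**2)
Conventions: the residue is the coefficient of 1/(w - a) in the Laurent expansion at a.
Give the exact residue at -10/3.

At the order-2 pole -10/3 set g(w) = (w - (-10/3))^2*f(w) = (29*w**2/8 - 13*w/33 + 34/29)/(w + 4/7)**2.
Order-2 pole: residue = g'(a); g'(-10/3) = 6533562/7780091, so the residue is 6533562/7780091.

The residue is 6533562/7780091.


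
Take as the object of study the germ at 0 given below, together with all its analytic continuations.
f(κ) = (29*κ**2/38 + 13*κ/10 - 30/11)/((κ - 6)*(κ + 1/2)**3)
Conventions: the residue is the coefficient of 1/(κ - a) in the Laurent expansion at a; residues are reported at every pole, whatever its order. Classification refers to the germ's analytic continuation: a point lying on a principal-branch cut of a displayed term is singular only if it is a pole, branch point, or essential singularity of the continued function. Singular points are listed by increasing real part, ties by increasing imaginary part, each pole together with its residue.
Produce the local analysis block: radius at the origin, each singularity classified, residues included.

Radius of convergence at 0: 1/2.
At -1/2: a pole of order 3; residue -272088/2295865.
At 6: a pole of order 1; residue 272088/2295865.

Denominator factor (κ + 1/2)^3: pole of order 3 at -1/2, modulus 1/2.
Denominator factor (κ - 6): pole of order 1 at 6, modulus 6.
The radius of convergence is the smallest modulus among the singular points: 1/2.
At the order-3 pole -1/2 set g(κ) = (κ - (-1/2))^3*f(κ) = (29*κ**2/38 + 13*κ/10 - 30/11)/(κ - 6).
Order-3 pole: residue = g''(a)/2; g''(-1/2) = -544176/2295865, so the residue is -272088/2295865.
At the order-1 pole 6 set g(κ) = (κ - (6))*f(κ) = (29*κ**2/38 + 13*κ/10 - 30/11)/(κ + 1/2)**3.
Simple pole: residue = g(a) at a = 6, which is 272088/2295865.
List the singular points by increasing real part (a conjugate pair: the negative imaginary part first).


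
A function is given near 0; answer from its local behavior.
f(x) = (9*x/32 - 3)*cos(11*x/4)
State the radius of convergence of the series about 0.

The radius of convergence is infinite.

The factor cos(11*x/4) is entire and contributes no finite singular point.
The polynomial part has no poles.
No finite singular points: the Taylor series at 0 converges everywhere.


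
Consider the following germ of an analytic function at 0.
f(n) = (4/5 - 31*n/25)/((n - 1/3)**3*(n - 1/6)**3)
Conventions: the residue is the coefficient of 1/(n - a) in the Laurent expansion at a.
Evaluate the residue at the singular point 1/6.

At the order-3 pole 1/6 set g(n) = (n - (1/6))^3*f(n) = (4/5 - 31*n/25)/(n - 1/3)**3.
Order-3 pole: residue = g''(a)/2; g''(1/6) = -1143072/25, so the residue is -571536/25.

The residue is -571536/25.


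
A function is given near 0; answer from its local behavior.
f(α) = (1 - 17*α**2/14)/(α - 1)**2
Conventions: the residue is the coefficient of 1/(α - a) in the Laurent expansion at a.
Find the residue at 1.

The residue is -17/7.

At the order-2 pole 1 set g(α) = (α - (1))^2*f(α) = 1 - 17*α**2/14.
Order-2 pole: residue = g'(a); g'(1) = -17/7, so the residue is -17/7.


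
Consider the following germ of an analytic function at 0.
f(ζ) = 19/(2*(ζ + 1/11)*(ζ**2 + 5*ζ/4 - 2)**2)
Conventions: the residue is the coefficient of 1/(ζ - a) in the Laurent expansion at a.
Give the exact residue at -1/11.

At the order-1 pole -1/11 set g(ζ) = (ζ - (-1/11))*f(ζ) = 19/(2*(ζ**2 + 5*ζ/4 - 2)**2).
Simple pole: residue = g(a) at a = -1/11, which is 2225432/1038361.

The residue is 2225432/1038361.


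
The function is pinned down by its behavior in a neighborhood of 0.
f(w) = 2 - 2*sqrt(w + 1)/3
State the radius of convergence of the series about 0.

The radius of convergence is 1.

Branch term (-2/3)*sqrt(1 - w/(-1)): its argument vanishes at w = -1, a square-root branch point, modulus 1.
The radius of convergence is the smallest modulus among the singular points: 1.


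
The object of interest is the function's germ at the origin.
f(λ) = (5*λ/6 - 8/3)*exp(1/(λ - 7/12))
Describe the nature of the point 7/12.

The point is an essential singularity.

The exponent 1/(λ - (7/12)) has a pole at 7/12, so exp(1/(λ - (7/12))) takes every nonzero value near it: an essential singularity (not a pole of any order).


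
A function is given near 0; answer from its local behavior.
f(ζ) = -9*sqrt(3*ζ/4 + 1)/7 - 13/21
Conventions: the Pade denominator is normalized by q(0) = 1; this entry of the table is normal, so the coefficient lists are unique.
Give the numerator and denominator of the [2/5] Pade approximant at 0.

The Pade approximant has numerator coefficients [-40/21, -9020601/4392808, -257663583/491994496]; denominator coefficients [1, 258849/313772, 7983819/70284928, -16637967/2249117696, 33248961/35985883136, -59987223/575774130176].

Taylor coefficients needed (expand at 0): a_0 = -40/21, a_1 = -27/56, a_2 = 81/896, a_3 = -243/7168, a_4 = 3645/229376, a_5 = -2187/262144, a_6 = 19683/4194304, a_7 = -649539/234881024.
Write the denominator as Q(ζ) = 1 + q1*ζ + q2*ζ^2 + q3*ζ^3 + q4*ζ^4 + q5*ζ^5. Requiring Q*f - P = O(ζ^8) with deg P <= 2 kills the coefficients of ζ^3..ζ^7 in Q*f:
  ζ^3: a_3 + q1*a_2 + q2*a_1 + q3*a_0 = 0, i.e. -243/7168 + (81/896)*q1 + (-27/56)*q2 + (-40/21)*q3 = 0.
  ζ^4: a_4 + q1*a_3 + q2*a_2 + q3*a_1 + q4*a_0 = 0, i.e. 3645/229376 + (-243/7168)*q1 + (81/896)*q2 + (-27/56)*q3 + (-40/21)*q4 = 0.
  ζ^5: a_5 + q1*a_4 + q2*a_3 + q3*a_2 + q4*a_1 + q5*a_0 = 0, i.e. -2187/262144 + (3645/229376)*q1 + (-243/7168)*q2 + (81/896)*q3 + (-27/56)*q4 + (-40/21)*q5 = 0.
  ζ^6: a_6 + q1*a_5 + q2*a_4 + q3*a_3 + q4*a_2 + q5*a_1 = 0, i.e. 19683/4194304 + (-2187/262144)*q1 + (3645/229376)*q2 + (-243/7168)*q3 + (81/896)*q4 + (-27/56)*q5 = 0.
  ζ^7: a_7 + q1*a_6 + q2*a_5 + q3*a_4 + q4*a_3 + q5*a_2 = 0, i.e. -649539/234881024 + (19683/4194304)*q1 + (-2187/262144)*q2 + (3645/229376)*q3 + (-243/7168)*q4 + (81/896)*q5 = 0.
Solving this linear system: q1 = 258849/313772, q2 = 7983819/70284928, q3 = -16637967/2249117696, q4 = 33248961/35985883136, q5 = -59987223/575774130176.
The numerator is Q*f truncated at degree 2: P0 = a_0 = -40/21; P1 = a_1 + q1*a_0 = -9020601/4392808; P2 = a_2 + q1*a_1 + q2*a_0 = -257663583/491994496.


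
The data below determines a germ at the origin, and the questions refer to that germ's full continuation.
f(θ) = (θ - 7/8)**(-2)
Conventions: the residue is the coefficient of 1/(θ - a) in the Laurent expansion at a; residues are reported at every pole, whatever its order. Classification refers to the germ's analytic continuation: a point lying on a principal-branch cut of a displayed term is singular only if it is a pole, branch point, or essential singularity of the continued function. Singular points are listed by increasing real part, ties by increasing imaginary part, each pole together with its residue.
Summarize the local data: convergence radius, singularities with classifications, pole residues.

Radius of convergence at 0: 7/8.
At 7/8: a pole of order 2; residue 0.

Denominator factor (θ - 7/8)^2: pole of order 2 at 7/8, modulus 7/8.
The radius of convergence is the smallest modulus among the singular points: 7/8.
At the order-2 pole 7/8 set g(θ) = (θ - (7/8))^2*f(θ) = 1.
Order-2 pole: residue = g'(a); g'(7/8) = 0, so the residue is 0.


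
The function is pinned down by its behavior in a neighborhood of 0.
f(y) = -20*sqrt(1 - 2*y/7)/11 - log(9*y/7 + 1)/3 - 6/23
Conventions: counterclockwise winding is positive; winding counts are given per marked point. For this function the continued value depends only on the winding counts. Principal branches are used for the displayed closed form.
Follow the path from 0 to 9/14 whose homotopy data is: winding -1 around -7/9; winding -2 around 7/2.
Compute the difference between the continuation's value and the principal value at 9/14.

Continued minus principal equals (2/3)*pi*i.

The rational part is single-valued and drops out of the difference; each branch term changes only by its own monodromy.
(-20/11)*sqrt(1 - y/(7/2)): winding -2 is even, the square root returns to the same sheet, contribution 0.
(-1/3)*log(1 - y/(-7/9)): each positive loop around -7/9 adds 2*pi*i to the log, so winding -1 contributes (-1/3)*(-1)*2*pi*i = (2/3)*pi*i.
Summing the contributions at y = 9/14 gives (2/3)*pi*i.


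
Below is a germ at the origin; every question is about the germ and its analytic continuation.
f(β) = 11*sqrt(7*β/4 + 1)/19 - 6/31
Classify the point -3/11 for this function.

The point is a regular point.

There is no denominator, hence no pole anywhere.
Branch term sqrt(1 - β/(-4/7)): argument at -3/11 is 23/44, nonzero, so -3/11 is not its branch point (a point on a principal cut is still regular for the continued germ).
So the germ continues analytically to -3/11.


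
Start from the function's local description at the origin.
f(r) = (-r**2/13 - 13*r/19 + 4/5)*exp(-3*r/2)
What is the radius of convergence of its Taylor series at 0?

The factor exp(-3*r/2) is entire and contributes no finite singular point.
The polynomial part has no poles.
No finite singular points: the Taylor series at 0 converges everywhere.

The radius of convergence is infinite.


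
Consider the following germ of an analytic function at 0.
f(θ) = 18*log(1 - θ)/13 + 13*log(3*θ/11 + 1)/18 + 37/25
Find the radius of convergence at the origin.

The radius of convergence is 1.

Branch term (18/13)*log(1 - θ/(1)): its argument vanishes at θ = 1, a logarithmic branch point, modulus 1.
Branch term (13/18)*log(1 - θ/(-11/3)): its argument vanishes at θ = -11/3, a logarithmic branch point, modulus 11/3.
The radius of convergence is the smallest modulus among the singular points: 1.


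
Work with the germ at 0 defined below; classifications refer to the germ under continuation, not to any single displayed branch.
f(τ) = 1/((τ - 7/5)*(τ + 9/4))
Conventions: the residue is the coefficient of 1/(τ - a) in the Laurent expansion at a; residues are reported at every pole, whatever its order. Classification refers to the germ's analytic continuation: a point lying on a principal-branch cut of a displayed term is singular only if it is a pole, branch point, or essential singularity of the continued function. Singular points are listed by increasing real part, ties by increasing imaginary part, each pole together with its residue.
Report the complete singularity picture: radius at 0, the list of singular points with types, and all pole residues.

Denominator factor (τ + 9/4): pole of order 1 at -9/4, modulus 9/4.
Denominator factor (τ - 7/5): pole of order 1 at 7/5, modulus 7/5.
The radius of convergence is the smallest modulus among the singular points: 7/5.
At the order-1 pole -9/4 set g(τ) = (τ - (-9/4))*f(τ) = 1/(τ - 7/5).
Simple pole: residue = g(a) at a = -9/4, which is -20/73.
At the order-1 pole 7/5 set g(τ) = (τ - (7/5))*f(τ) = 1/(τ + 9/4).
Simple pole: residue = g(a) at a = 7/5, which is 20/73.
List the singular points by increasing real part (a conjugate pair: the negative imaginary part first).

Radius of convergence at 0: 7/5.
At -9/4: a pole of order 1; residue -20/73.
At 7/5: a pole of order 1; residue 20/73.


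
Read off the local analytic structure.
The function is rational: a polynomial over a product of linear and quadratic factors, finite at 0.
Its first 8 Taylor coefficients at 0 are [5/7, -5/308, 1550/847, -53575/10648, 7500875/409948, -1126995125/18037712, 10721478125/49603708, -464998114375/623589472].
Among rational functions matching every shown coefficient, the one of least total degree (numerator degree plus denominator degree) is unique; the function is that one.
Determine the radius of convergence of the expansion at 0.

No rational of total degree below 3 reproduces all 8 coefficients; solving the [1/2] Pade equations on them gives f(v) = (-17*v/22 - 2/7)/(v**2 - 12*v/11 - 2/5), whose expansion matches every shown term.
Denominator factor (v**2 - 12*v/11 - 2/5): discriminant 1688/605, real irrational roots 6/11 + (1/55)*sqrt(2110) and 6/11 - (1/55)*sqrt(2110); poles of order 1, moduli 6/11 + (1/55)*sqrt(2110) and -6/11 + (1/55)*sqrt(2110).
The radius of convergence is the smallest modulus among the singular points: -6/11 + (1/55)*sqrt(2110).

The radius of convergence is -6/11 + (1/55)*sqrt(2110).


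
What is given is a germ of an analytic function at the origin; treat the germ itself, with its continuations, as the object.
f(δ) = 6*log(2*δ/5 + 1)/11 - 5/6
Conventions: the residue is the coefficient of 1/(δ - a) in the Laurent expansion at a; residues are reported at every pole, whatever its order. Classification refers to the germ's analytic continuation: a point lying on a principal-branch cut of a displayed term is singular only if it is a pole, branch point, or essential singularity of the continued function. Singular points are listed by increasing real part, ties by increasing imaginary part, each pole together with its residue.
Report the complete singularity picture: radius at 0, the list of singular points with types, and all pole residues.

Radius of convergence at 0: 5/2.
At -5/2: a logarithmic branch point.

Branch term (6/11)*log(1 - δ/(-5/2)): its argument vanishes at δ = -5/2, a logarithmic branch point, modulus 5/2.
The radius of convergence is the smallest modulus among the singular points: 5/2.


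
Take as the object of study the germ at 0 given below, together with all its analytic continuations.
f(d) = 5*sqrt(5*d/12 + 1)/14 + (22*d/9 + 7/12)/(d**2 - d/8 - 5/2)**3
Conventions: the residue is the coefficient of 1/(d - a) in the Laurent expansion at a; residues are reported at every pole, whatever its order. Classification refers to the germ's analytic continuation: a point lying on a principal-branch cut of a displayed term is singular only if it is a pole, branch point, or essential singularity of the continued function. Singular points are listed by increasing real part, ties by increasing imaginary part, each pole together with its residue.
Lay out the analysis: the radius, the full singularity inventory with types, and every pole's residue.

Denominator factor (d**2 - d/8 - 5/2)^3: discriminant 641/64, real irrational roots 1/16 + (1/16)*sqrt(641) and 1/16 - (1/16)*sqrt(641); poles of order 3, moduli 1/16 + (1/16)*sqrt(641) and -1/16 + (1/16)*sqrt(641).
Branch term (5/14)*sqrt(1 - d/(-12/5)): its argument vanishes at d = -12/5, a square-root branch point, modulus 12/5.
The radius of convergence is the smallest modulus among the singular points: -1/16 + (1/16)*sqrt(641).
The branch term is analytic at 1/16 - (1/16)*sqrt(641) and contributes nothing to the residue; only the rational part matters.
The factor d**2 - d/8 - 5/2 splits as (d - a)(d - a') with a = 1/16 - (1/16)*sqrt(641), a' = 1/16 + (1/16)*sqrt(641). At the order-3 pole a set g(d) = (d - a)^3*(rational part) = [22*d/9 + 7/12] / (d - a')^3.
Order-3 pole: residue = g''(a)/2; g''(1/16 - (1/16)*sqrt(641)) = -(868352/790124163)*sqrt(641), so the residue is -(434176/790124163)*sqrt(641).
The branch term is analytic at 1/16 + (1/16)*sqrt(641) and contributes nothing to the residue; only the rational part matters.
The factor d**2 - d/8 - 5/2 splits as (d - a)(d - a') with a = 1/16 + (1/16)*sqrt(641), a' = 1/16 - (1/16)*sqrt(641). At the order-3 pole a set g(d) = (d - a)^3*(rational part) = [22*d/9 + 7/12] / (d - a')^3.
Order-3 pole: residue = g''(a)/2; g''(1/16 + (1/16)*sqrt(641)) = (868352/790124163)*sqrt(641), so the residue is (434176/790124163)*sqrt(641).
List the singular points by increasing real part (a conjugate pair: the negative imaginary part first).

Radius of convergence at 0: -1/16 + (1/16)*sqrt(641).
At -12/5: an algebraic (square-root) branch point.
At 1/16 - (1/16)*sqrt(641): a pole of order 3; residue -(434176/790124163)*sqrt(641).
At 1/16 + (1/16)*sqrt(641): a pole of order 3; residue (434176/790124163)*sqrt(641).
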